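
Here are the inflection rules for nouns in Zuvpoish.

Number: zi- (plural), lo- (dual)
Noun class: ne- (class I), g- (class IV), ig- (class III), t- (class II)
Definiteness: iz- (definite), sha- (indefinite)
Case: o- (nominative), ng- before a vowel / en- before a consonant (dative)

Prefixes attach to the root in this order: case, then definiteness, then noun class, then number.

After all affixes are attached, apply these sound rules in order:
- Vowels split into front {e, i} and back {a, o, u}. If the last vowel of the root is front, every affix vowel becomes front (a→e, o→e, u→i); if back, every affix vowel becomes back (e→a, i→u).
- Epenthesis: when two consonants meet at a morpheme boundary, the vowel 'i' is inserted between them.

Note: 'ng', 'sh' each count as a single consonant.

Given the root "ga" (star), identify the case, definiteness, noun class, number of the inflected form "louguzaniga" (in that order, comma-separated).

Segment: lo-ig-iz-en-ga.
case: ng/en- → dative.
definiteness: iz- → definite.
noun class: ig- → class III.
number: lo- → dual.

dative, definite, class III, dual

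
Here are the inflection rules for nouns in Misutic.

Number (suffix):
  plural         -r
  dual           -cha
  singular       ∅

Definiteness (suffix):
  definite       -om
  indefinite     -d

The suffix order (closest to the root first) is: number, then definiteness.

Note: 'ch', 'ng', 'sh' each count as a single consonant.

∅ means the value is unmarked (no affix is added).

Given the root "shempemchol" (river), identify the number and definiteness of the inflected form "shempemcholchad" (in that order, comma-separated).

dual, indefinite

Segment: shempemchol-cha-d.
number: -cha → dual.
definiteness: -d → indefinite.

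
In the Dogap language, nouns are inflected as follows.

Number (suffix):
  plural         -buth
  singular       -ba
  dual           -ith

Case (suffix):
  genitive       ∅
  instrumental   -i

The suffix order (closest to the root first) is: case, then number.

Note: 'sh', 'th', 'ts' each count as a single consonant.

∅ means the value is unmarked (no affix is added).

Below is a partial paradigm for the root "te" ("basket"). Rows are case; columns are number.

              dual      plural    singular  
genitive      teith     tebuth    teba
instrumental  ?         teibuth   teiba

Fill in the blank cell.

Attach case instrumental -i → tei.
Attach number dual -ith → teiith.

teiith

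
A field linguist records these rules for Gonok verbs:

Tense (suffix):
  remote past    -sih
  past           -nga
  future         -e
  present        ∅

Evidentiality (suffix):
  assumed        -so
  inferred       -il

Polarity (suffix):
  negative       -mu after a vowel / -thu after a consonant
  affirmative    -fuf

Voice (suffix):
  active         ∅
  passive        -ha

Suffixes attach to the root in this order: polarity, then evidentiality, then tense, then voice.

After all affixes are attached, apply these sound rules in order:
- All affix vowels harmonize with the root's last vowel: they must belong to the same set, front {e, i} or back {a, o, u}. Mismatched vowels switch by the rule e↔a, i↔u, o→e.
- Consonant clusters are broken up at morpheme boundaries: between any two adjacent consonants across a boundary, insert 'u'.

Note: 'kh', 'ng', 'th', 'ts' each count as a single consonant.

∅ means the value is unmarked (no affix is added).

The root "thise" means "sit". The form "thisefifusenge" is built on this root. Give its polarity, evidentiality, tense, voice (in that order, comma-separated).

Segment: thise-fuf-so-nga.
polarity: -fuf → affirmative.
evidentiality: -so → assumed.
tense: -nga → past.
voice: ∅ → active.

affirmative, assumed, past, active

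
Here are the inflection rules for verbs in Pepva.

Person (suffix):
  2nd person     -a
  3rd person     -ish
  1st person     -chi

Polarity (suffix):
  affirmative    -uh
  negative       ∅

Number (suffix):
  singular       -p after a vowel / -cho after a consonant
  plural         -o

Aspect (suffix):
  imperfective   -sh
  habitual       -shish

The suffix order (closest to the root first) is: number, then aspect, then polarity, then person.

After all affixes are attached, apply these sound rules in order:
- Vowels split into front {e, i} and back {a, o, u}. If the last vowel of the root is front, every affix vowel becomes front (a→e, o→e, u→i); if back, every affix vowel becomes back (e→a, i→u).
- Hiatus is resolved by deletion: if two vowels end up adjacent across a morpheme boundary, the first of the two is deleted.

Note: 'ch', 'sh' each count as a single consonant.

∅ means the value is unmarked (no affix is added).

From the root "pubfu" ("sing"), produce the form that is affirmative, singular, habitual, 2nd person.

Attach number singular -p (after vowel 'u') → pubfup.
Attach aspect habitual -shish → pubfupshish.
Attach polarity affirmative -uh → pubfupshishuh.
Attach person 2nd person -a → pubfupshishuha.
Apply vowel harmony: pubfupshishuha → pubfupshushuha.
Vowel deletion: no change.

pubfupshushuha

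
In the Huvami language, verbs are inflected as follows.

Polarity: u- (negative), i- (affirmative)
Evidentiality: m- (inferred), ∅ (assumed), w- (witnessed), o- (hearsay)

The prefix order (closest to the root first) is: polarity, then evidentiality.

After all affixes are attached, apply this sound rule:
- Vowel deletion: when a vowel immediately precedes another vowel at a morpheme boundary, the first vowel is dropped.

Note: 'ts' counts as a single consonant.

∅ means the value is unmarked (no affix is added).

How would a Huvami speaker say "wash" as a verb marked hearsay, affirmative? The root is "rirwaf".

irirwaf

Attach polarity affirmative i- → irirwaf.
Attach evidentiality hearsay o- → oirirwaf.
Apply vowel deletion: oirirwaf → irirwaf.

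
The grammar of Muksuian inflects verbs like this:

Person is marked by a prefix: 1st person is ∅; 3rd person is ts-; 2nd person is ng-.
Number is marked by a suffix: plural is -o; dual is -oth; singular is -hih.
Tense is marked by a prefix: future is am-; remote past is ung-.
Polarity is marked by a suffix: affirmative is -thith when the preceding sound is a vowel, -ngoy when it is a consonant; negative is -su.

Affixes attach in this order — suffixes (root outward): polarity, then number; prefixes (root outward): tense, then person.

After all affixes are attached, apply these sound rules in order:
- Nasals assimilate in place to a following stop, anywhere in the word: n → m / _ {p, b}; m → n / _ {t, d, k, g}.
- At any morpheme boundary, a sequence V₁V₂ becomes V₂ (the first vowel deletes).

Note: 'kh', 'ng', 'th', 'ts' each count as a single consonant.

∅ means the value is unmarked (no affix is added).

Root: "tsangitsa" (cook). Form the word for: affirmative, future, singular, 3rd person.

tsamtsangitsathithhih

Attach tense future am- → amtsangitsa.
Attach polarity affirmative -thith (after vowel 'a') → amtsangitsathith.
Attach number singular -hih → amtsangitsathithhih.
Attach person 3rd person ts- → tsamtsangitsathithhih.
Nasal assimilation: no change.
Vowel deletion: no change.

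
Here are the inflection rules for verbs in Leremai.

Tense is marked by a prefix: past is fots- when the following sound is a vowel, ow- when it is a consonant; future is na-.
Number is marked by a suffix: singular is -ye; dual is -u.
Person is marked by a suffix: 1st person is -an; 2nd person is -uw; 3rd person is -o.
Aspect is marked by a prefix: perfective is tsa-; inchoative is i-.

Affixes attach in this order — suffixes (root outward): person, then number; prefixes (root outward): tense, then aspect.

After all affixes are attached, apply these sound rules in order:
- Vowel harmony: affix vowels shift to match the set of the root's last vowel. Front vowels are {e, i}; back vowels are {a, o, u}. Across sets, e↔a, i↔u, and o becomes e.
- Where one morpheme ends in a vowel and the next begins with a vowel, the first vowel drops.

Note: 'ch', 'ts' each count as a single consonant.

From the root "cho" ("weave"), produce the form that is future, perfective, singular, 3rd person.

Attach tense future na- → nacho.
Attach person 3rd person -o → nachoo.
Attach number singular -ye → nachooye.
Attach aspect perfective tsa- → tsanachooye.
Apply vowel harmony: tsanachooye → tsanachooya.
Apply vowel deletion: tsanachooya → tsanachoya.

tsanachoya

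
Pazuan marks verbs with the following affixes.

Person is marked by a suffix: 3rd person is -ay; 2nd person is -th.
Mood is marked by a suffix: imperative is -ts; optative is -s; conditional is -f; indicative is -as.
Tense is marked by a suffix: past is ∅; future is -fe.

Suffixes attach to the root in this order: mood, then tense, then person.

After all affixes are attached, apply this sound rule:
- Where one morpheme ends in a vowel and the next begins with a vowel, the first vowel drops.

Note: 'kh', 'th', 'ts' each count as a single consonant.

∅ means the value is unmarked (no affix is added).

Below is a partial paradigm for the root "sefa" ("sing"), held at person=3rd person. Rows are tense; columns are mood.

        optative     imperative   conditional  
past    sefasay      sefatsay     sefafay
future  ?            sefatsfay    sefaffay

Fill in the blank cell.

Attach mood optative -s → sefas.
Attach tense future -fe → sefasfe.
Attach person 3rd person -ay → sefasfeay.
Apply vowel deletion: sefasfeay → sefasfay.

sefasfay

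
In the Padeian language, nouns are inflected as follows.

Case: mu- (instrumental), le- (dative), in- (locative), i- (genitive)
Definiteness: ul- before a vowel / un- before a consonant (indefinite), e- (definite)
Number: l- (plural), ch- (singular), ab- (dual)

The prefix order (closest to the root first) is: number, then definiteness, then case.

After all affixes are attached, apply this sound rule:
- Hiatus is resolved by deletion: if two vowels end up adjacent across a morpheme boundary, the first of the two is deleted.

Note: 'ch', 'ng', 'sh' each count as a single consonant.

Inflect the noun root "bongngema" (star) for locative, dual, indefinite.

Attach number dual ab- → abbongngema.
Attach definiteness indefinite ul- (before vowel 'a') → ulabbongngema.
Attach case locative in- → inulabbongngema.
Vowel deletion: no change.

inulabbongngema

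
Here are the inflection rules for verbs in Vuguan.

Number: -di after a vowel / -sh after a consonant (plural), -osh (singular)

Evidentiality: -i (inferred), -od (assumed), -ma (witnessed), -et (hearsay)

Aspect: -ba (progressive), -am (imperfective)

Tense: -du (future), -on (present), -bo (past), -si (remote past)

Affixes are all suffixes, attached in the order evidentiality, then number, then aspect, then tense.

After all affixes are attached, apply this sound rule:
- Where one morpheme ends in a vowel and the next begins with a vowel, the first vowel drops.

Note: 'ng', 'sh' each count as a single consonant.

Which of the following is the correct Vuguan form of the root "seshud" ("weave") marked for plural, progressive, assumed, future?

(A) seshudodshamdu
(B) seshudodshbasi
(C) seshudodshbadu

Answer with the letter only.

C

Attach evidentiality assumed -od → seshudod.
Attach number plural -sh (after consonant 'd') → seshudodsh.
Attach aspect progressive -ba → seshudodshba.
Attach tense future -du → seshudodshbadu.
Vowel deletion: no change.
So the correct form is seshudodshbadu, option (C).
(B) seshudodshbasi is wrong: it uses remote past instead of future for tense.
(A) seshudodshamdu is wrong: it uses imperfective instead of progressive for aspect.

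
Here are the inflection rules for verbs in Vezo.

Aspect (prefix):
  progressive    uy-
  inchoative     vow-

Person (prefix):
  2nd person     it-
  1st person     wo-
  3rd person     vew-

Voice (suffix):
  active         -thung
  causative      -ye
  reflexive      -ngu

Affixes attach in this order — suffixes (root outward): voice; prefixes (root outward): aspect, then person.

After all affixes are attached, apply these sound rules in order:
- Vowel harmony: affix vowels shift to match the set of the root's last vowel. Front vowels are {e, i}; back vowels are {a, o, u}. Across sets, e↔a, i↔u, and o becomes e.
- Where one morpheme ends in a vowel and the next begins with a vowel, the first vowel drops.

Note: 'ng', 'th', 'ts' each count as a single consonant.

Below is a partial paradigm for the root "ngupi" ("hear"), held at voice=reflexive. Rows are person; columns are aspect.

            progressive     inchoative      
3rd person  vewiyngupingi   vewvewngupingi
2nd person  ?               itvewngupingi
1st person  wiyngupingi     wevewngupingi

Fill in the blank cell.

itiyngupingi

Attach voice reflexive -ngu → ngupingu.
Attach aspect progressive uy- → uyngupingu.
Attach person 2nd person it- → ituyngupingu.
Apply vowel harmony: ituyngupingu → itiyngupingi.
Vowel deletion: no change.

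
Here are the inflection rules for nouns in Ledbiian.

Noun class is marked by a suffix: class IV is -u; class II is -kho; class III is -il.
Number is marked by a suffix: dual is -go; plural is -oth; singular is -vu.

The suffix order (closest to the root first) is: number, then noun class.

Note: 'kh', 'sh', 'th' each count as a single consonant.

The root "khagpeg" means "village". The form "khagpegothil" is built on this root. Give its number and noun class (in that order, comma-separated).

plural, class III

Segment: khagpeg-oth-il.
number: -oth → plural.
noun class: -il → class III.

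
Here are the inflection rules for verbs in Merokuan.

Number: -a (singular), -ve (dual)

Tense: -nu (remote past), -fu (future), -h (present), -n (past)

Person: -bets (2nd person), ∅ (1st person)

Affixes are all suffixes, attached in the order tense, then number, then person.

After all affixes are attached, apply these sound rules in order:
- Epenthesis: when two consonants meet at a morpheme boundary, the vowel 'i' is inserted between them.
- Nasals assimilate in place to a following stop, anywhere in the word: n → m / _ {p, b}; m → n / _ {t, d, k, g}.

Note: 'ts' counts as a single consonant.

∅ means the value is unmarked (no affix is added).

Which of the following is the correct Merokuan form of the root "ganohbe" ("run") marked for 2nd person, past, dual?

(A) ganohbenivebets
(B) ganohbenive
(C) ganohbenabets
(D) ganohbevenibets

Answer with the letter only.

A

Attach tense past -n → ganohben.
Attach number dual -ve → ganohbenve.
Attach person 2nd person -bets → ganohbenvebets.
Apply epenthesis: ganohbenvebets → ganohbenivebets.
Nasal assimilation: no change.
So the correct form is ganohbenivebets, option (A).
(C) ganohbenabets is wrong: it uses singular instead of dual for number.
(B) ganohbenive is wrong: it uses 1st person instead of 2nd person for person.
(D) ganohbevenibets is wrong: it has the affixes in the wrong order.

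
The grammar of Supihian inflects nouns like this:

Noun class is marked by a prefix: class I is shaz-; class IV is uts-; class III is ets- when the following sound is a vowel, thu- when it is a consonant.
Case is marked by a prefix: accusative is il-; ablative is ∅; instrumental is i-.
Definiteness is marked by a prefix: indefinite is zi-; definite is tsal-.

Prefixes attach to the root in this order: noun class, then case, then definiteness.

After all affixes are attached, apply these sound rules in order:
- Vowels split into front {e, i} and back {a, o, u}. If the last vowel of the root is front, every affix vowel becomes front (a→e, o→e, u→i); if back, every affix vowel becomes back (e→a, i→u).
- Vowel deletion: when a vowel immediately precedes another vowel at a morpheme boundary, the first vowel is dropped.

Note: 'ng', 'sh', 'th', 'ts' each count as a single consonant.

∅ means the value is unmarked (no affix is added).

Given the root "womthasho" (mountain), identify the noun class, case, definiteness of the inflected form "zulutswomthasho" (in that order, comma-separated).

Segment: zi-il-uts-womthasho.
noun class: uts- → class IV.
case: il- → accusative.
definiteness: zi- → indefinite.

class IV, accusative, indefinite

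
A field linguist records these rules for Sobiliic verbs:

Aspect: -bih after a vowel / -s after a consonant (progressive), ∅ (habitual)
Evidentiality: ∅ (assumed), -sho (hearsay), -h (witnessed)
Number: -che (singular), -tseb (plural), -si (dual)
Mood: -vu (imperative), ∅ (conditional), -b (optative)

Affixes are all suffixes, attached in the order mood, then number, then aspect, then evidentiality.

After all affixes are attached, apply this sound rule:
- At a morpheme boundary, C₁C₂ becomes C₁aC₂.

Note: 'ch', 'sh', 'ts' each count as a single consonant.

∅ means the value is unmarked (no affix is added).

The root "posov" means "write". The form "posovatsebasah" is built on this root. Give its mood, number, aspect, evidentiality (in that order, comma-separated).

conditional, plural, progressive, witnessed

Segment: posov-tseb-s-h.
mood: ∅ → conditional.
number: -tseb → plural.
aspect: -bih/s → progressive.
evidentiality: -h → witnessed.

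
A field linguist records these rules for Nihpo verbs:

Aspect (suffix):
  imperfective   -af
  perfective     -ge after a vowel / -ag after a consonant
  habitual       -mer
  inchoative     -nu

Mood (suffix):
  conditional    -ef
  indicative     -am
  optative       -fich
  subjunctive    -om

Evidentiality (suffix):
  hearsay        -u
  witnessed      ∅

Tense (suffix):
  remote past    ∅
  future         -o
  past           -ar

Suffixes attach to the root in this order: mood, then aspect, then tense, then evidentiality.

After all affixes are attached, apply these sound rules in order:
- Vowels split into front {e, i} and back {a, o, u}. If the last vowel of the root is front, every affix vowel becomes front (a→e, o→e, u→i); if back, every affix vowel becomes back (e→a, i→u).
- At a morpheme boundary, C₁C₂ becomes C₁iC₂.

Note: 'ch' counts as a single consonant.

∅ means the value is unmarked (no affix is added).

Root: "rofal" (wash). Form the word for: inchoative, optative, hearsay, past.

rofalifuchinuaru

Attach mood optative -fich → rofalfich.
Attach aspect inchoative -nu → rofalfichnu.
Attach tense past -ar → rofalfichnuar.
Attach evidentiality hearsay -u → rofalfichnuaru.
Apply vowel harmony: rofalfichnuaru → rofalfuchnuaru.
Apply epenthesis: rofalfuchnuaru → rofalifuchinuaru.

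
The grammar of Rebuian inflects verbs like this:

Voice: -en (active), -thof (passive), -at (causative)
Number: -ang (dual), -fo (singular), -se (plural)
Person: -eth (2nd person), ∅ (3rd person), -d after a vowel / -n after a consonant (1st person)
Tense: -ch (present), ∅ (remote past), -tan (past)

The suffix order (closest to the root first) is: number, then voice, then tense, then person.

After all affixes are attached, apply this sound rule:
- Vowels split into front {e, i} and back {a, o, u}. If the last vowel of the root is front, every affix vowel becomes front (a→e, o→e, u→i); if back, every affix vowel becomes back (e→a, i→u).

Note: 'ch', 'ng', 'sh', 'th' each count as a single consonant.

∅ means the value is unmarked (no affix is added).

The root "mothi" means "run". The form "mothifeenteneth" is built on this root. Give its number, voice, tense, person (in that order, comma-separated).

singular, active, past, 2nd person

Segment: mothi-fo-en-tan-eth.
number: -fo → singular.
voice: -en → active.
tense: -tan → past.
person: -eth → 2nd person.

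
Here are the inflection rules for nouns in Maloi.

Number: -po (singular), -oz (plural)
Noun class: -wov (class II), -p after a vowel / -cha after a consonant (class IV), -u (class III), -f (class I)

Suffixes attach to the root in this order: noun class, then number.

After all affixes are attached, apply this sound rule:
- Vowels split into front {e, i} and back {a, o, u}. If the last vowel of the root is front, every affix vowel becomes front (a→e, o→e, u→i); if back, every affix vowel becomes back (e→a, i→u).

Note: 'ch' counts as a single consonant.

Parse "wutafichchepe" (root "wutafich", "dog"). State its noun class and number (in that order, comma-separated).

class IV, singular

Segment: wutafich-cha-po.
noun class: -p/cha → class IV.
number: -po → singular.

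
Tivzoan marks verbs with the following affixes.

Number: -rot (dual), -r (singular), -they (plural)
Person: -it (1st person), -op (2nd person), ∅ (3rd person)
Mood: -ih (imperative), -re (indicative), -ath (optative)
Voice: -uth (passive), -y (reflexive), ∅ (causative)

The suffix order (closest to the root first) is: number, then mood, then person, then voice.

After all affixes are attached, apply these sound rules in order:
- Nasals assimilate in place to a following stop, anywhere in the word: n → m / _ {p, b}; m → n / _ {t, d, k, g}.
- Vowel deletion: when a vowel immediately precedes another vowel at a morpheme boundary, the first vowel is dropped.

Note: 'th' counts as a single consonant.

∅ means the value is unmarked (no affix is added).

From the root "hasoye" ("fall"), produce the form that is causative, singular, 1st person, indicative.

Attach number singular -r → hasoyer.
Attach mood indicative -re → hasoyerre.
Attach person 1st person -it → hasoyerreit.
voice = causative: zero marking, form stays hasoyerreit.
Nasal assimilation: no change.
Apply vowel deletion: hasoyerreit → hasoyerrit.

hasoyerrit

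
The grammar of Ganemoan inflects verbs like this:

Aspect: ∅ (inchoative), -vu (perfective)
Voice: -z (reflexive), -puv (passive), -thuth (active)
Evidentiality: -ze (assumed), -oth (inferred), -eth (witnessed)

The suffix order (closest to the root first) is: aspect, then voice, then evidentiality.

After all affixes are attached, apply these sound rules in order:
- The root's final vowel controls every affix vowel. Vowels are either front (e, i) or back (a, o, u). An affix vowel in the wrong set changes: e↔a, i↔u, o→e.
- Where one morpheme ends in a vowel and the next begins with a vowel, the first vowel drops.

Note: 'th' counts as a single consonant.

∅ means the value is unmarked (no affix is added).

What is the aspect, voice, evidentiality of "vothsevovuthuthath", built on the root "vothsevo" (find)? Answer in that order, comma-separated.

Segment: vothsevo-vu-thuth-eth.
aspect: -vu → perfective.
voice: -thuth → active.
evidentiality: -eth → witnessed.

perfective, active, witnessed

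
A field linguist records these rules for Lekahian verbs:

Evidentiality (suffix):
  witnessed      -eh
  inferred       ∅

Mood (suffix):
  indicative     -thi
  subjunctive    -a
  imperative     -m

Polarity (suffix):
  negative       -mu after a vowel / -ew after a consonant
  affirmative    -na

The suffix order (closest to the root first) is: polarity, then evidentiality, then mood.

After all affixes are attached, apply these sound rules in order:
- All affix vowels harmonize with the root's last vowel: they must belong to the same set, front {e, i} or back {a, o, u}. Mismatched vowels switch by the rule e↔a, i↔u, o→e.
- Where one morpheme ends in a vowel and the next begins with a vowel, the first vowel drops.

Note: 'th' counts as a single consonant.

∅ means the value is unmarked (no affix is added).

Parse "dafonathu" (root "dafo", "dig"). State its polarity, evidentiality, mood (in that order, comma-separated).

Segment: dafo-na-thi.
polarity: -na → affirmative.
evidentiality: ∅ → inferred.
mood: -thi → indicative.

affirmative, inferred, indicative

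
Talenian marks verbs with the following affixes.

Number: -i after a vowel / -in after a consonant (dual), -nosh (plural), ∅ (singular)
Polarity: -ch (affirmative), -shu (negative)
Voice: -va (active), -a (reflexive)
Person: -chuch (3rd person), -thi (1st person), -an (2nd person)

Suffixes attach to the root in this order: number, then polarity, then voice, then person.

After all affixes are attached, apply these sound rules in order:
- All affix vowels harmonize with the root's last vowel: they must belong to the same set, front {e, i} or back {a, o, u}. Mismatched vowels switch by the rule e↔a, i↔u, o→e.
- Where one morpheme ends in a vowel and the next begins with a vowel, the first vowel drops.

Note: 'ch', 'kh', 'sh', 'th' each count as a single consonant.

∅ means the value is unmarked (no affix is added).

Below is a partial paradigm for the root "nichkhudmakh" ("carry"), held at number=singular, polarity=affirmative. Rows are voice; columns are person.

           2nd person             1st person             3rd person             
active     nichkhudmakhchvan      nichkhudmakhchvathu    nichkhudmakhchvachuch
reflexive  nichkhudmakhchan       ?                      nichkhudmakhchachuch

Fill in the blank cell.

number = singular: zero marking, form stays nichkhudmakh.
Attach polarity affirmative -ch → nichkhudmakhch.
Attach voice reflexive -a → nichkhudmakhcha.
Attach person 1st person -thi → nichkhudmakhchathi.
Apply vowel harmony: nichkhudmakhchathi → nichkhudmakhchathu.
Vowel deletion: no change.

nichkhudmakhchathu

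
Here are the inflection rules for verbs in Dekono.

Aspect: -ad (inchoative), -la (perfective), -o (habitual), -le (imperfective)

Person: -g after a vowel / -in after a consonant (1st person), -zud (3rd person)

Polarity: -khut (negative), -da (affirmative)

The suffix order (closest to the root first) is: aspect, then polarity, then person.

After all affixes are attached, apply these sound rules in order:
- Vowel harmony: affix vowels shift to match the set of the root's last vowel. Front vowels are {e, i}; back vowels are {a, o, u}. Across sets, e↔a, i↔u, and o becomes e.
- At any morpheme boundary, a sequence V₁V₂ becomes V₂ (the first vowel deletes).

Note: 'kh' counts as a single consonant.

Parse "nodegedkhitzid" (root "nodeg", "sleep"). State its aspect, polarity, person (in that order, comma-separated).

Segment: nodeg-ad-khut-zud.
aspect: -ad → inchoative.
polarity: -khut → negative.
person: -zud → 3rd person.

inchoative, negative, 3rd person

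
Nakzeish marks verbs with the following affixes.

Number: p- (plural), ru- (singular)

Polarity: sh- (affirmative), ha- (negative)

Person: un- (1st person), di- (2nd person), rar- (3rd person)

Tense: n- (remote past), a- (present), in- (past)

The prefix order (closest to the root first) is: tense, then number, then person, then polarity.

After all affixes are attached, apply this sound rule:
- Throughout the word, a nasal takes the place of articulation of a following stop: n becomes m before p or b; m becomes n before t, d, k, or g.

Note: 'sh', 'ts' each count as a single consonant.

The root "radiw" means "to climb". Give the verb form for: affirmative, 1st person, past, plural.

Attach tense past in- → inradiw.
Attach number plural p- → pinradiw.
Attach person 1st person un- → unpinradiw.
Attach polarity affirmative sh- → shunpinradiw.
Apply nasal assimilation: shunpinradiw → shumpinradiw.

shumpinradiw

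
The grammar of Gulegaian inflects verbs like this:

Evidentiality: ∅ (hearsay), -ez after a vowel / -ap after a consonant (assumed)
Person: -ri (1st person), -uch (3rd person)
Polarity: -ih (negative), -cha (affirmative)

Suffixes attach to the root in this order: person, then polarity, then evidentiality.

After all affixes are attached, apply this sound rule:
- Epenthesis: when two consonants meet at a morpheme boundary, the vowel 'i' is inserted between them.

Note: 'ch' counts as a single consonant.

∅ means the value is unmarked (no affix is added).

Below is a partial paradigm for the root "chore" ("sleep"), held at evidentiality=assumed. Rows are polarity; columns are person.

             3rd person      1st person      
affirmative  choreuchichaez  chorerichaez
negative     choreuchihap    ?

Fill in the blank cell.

Attach person 1st person -ri → choreri.
Attach polarity negative -ih → choreriih.
Attach evidentiality assumed -ap (after consonant 'h') → choreriihap.
Epenthesis: no change.

choreriihap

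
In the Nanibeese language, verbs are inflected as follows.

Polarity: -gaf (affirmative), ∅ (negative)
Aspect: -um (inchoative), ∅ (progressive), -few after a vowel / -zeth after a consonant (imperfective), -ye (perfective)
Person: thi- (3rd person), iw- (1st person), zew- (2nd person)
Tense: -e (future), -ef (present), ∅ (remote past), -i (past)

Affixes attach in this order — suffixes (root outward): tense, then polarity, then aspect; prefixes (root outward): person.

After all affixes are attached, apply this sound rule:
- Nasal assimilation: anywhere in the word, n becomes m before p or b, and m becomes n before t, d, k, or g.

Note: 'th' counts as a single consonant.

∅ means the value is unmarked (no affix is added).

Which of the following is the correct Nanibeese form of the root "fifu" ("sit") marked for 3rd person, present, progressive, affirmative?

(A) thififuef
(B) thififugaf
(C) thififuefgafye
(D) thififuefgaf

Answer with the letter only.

Attach tense present -ef → fifuef.
Attach polarity affirmative -gaf → fifuefgaf.
aspect = progressive: zero marking, form stays fifuefgaf.
Attach person 3rd person thi- → thififuefgaf.
Nasal assimilation: no change.
So the correct form is thififuefgaf, option (D).
(C) thififuefgafye is wrong: it uses perfective instead of progressive for aspect.
(B) thififugaf is wrong: it uses remote past instead of present for tense.
(A) thififuef is wrong: it uses negative instead of affirmative for polarity.

D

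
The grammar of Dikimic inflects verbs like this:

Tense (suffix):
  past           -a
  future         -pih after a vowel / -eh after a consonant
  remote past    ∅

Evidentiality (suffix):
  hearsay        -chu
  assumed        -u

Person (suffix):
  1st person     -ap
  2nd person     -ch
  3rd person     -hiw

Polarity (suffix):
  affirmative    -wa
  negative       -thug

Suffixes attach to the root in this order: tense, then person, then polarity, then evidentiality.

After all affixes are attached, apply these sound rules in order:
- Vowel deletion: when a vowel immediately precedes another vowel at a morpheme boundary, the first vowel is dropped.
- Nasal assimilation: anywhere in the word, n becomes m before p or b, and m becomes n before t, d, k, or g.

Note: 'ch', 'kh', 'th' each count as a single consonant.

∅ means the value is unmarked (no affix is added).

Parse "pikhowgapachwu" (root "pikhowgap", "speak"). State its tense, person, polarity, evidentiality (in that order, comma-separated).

past, 2nd person, affirmative, assumed

Segment: pikhowgap-a-ch-wa-u.
tense: -a → past.
person: -ch → 2nd person.
polarity: -wa → affirmative.
evidentiality: -u → assumed.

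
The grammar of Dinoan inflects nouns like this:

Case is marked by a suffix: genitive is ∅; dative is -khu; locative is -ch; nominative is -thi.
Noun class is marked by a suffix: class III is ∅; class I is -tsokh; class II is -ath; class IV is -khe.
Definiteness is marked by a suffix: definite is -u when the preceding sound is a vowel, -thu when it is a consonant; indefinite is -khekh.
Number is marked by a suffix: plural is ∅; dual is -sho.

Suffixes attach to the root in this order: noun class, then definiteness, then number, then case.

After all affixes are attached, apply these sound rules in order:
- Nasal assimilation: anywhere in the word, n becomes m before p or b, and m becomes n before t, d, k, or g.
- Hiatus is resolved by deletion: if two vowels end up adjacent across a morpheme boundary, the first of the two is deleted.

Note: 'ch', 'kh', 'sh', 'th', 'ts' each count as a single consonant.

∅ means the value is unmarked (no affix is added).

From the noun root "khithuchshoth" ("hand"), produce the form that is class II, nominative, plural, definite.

Attach noun class class II -ath → khithuchshothath.
Attach definiteness definite -thu (after consonant 'th') → khithuchshothaththu.
number = plural: zero marking, form stays khithuchshothaththu.
Attach case nominative -thi → khithuchshothaththuthi.
Nasal assimilation: no change.
Vowel deletion: no change.

khithuchshothaththuthi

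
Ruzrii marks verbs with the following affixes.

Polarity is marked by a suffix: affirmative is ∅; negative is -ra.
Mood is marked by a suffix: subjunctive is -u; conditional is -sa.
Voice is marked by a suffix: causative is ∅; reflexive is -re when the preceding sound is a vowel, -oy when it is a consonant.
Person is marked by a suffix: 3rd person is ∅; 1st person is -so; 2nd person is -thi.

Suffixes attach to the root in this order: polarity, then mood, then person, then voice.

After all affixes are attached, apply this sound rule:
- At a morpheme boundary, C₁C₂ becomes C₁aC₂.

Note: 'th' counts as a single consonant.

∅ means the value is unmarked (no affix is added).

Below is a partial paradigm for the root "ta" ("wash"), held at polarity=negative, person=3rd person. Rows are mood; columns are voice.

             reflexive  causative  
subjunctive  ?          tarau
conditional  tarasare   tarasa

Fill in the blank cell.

taraure

Attach polarity negative -ra → tara.
Attach mood subjunctive -u → tarau.
person = 3rd person: zero marking, form stays tarau.
Attach voice reflexive -re (after vowel 'u') → taraure.
Epenthesis: no change.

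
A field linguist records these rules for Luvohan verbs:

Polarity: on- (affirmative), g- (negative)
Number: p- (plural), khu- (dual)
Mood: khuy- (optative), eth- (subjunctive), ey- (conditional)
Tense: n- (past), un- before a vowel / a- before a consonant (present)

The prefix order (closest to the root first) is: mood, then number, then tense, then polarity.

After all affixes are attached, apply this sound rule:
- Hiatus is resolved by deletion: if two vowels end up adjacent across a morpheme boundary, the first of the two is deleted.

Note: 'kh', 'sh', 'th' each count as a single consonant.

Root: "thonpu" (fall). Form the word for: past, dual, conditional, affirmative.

Attach mood conditional ey- → eythonpu.
Attach number dual khu- → khueythonpu.
Attach tense past n- → nkhueythonpu.
Attach polarity affirmative on- → onnkhueythonpu.
Apply vowel deletion: onnkhueythonpu → onnkheythonpu.

onnkheythonpu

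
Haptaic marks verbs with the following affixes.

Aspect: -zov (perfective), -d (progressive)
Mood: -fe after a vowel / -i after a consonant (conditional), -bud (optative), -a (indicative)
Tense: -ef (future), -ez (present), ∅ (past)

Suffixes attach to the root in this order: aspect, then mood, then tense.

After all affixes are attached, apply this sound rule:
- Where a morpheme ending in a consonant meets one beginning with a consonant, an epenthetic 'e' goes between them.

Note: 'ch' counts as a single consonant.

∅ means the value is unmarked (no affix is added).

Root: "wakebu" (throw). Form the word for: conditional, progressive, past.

Attach aspect progressive -d → wakebud.
Attach mood conditional -i (after consonant 'd') → wakebudi.
tense = past: zero marking, form stays wakebudi.
Epenthesis: no change.

wakebudi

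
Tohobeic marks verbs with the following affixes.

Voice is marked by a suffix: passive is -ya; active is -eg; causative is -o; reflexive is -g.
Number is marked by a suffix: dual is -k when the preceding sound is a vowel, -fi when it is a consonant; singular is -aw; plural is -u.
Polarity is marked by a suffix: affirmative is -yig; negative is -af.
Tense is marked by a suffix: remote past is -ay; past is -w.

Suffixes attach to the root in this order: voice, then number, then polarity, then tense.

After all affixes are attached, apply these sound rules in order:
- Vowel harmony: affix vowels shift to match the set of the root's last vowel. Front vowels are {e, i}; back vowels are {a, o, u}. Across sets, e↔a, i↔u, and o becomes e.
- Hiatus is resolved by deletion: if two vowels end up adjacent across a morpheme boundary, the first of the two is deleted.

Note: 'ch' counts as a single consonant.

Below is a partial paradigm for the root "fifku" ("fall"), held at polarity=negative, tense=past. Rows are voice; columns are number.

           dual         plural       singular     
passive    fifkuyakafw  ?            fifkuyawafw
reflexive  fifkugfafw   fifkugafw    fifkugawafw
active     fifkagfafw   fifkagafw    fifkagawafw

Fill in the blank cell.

fifkuyafw

Attach voice passive -ya → fifkuya.
Attach number plural -u → fifkuyau.
Attach polarity negative -af → fifkuyauaf.
Attach tense past -w → fifkuyauafw.
Vowel harmony: no change.
Apply vowel deletion: fifkuyauafw → fifkuyafw.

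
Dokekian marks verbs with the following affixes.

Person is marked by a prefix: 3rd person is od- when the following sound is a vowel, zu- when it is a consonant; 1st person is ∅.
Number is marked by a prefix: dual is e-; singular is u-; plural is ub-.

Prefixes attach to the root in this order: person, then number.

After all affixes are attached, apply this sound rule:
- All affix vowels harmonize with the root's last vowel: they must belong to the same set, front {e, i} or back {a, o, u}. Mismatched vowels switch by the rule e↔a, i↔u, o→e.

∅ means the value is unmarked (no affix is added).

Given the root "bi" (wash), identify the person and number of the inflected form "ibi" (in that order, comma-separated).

1st person, singular

Segment: u-bi.
person: ∅ → 1st person.
number: u- → singular.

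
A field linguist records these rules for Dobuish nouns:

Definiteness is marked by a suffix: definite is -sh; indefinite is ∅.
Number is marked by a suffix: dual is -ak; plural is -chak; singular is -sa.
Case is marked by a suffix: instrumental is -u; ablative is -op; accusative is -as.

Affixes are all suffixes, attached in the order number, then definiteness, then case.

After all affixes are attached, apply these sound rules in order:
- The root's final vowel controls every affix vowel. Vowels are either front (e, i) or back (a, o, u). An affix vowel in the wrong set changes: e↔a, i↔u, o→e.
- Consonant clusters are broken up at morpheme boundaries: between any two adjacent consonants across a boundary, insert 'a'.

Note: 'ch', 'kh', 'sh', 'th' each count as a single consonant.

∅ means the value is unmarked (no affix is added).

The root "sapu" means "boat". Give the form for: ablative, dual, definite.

sapuakashop

Attach number dual -ak → sapuak.
Attach definiteness definite -sh → sapuaksh.
Attach case ablative -op → sapuakshop.
Vowel harmony: no change.
Apply epenthesis: sapuakshop → sapuakashop.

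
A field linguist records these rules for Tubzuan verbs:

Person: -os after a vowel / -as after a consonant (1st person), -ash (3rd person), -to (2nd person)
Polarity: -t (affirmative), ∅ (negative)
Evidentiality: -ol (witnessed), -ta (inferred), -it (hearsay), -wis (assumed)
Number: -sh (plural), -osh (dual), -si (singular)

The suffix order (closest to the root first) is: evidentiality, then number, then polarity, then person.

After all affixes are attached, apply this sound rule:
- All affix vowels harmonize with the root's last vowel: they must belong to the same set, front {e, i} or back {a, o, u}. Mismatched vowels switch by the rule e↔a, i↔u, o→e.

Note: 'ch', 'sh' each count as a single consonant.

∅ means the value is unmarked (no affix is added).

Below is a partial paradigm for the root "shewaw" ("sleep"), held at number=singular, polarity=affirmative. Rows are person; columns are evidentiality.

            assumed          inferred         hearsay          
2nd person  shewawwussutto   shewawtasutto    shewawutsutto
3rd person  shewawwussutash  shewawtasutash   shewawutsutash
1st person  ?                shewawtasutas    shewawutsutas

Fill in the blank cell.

shewawwussutas

Attach evidentiality assumed -wis → shewawwis.
Attach number singular -si → shewawwissi.
Attach polarity affirmative -t → shewawwissit.
Attach person 1st person -as (after consonant 't') → shewawwissitas.
Apply vowel harmony: shewawwissitas → shewawwussutas.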